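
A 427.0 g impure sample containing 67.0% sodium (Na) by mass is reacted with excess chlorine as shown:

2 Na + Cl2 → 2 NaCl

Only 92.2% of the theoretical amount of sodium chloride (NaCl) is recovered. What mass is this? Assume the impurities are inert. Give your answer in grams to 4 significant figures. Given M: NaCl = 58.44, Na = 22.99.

670.5 g

Pure Na available = 427.0 g × 0.670 = 286.09 g.
n(Na) = 286.09 g / 22.99 g/mol = 12.444 mol.
From the equation the Na:NaCl mole ratio is 2:2, so n(NaCl) = 12.444 × 2/2 = 12.444 mol.
Mass of NaCl = 12.444 mol × 58.44 g/mol = 727.23 g.
Actual mass collected = 727.23 g × 0.922 = 670.51 g.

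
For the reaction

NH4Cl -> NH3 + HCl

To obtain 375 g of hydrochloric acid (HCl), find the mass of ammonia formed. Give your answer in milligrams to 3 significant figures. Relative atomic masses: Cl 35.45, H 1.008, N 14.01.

175000 mg

M(HCl) = 1.008 + 35.45 = 36.458 g/mol.
M(NH3) = 14.01 + 3(1.008) = 17.034 g/mol.
n(HCl) = 375.0 g / 36.458 g/mol = 10.29 mol.
From the equation the HCl:NH3 mole ratio is 1:1, so n(NH3) = 10.29 × 1/1 = 10.29 mol.
Mass of NH3 = 10.29 mol × 17.034 g/mol = 175.2 g.
Converting to mg: 175.2 g = 175000 mg.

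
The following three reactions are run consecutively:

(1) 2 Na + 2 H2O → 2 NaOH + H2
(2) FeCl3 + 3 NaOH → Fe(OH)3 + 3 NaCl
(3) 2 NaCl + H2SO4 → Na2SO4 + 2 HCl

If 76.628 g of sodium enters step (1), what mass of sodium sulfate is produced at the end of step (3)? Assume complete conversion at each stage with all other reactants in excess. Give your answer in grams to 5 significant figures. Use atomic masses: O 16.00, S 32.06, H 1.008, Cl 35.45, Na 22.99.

M(Na) = 22.99 g/mol.
M(Na2SO4) = 2(22.99) + 32.06 + 4(16.00) = 142.04 g/mol.
n(Na) = 76.628 / 22.99 = 3.33310 mol.
Reaction (1): Na→NaOH ratio 2:2 ⇒ n(NaOH) = 3.33310 mol.
Reaction (2): NaOH→NaCl ratio 3:3 ⇒ n(NaCl) = 3.33310 mol.
Reaction (3): NaCl→Na2SO4 ratio 2:1 ⇒ n(Na2SO4) = 1.66655 mol.
Mass of Na2SO4 = 1.66655 × 142.04 = 236.717 g.

236.72 g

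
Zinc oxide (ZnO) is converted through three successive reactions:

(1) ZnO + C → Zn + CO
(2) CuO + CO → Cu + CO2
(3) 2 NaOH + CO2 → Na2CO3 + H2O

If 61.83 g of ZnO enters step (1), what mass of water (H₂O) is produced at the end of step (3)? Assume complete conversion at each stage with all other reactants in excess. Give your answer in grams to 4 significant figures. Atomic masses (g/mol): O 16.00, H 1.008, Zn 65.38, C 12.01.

M(ZnO) = 65.38 + 16.00 = 81.38 g/mol.
M(H2O) = 2(1.008) + 16.00 = 18.016 g/mol.
n(ZnO) = 61.83 / 81.38 = 0.75977 mol.
Reaction (1): ZnO→CO ratio 1:1 ⇒ n(CO) = 0.75977 mol.
Reaction (2): CO→CO2 ratio 1:1 ⇒ n(CO2) = 0.75977 mol.
Reaction (3): CO2→H2O ratio 1:1 ⇒ n(H2O) = 0.75977 mol.
Mass of H2O = 0.75977 × 18.016 = 13.688 g.

13.69 g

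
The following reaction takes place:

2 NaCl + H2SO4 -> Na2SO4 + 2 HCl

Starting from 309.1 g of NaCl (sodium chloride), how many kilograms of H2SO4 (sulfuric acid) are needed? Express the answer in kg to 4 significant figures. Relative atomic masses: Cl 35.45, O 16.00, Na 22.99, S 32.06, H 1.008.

0.2594 kg

M(NaCl) = 22.99 + 35.45 = 58.44 g/mol.
M(H2SO4) = 2(1.008) + 32.06 + 4(16.00) = 98.076 g/mol.
n(NaCl) = 309.10 g / 58.44 g/mol = 5.2892 mol.
From the equation the NaCl:H2SO4 mole ratio is 2:1, so n(H2SO4) = 5.2892 × 1/2 = 2.6446 mol.
Mass of H2SO4 = 2.6446 mol × 98.076 g/mol = 259.37 g.
Converting to kg: 259.37 g = 0.2594 kg.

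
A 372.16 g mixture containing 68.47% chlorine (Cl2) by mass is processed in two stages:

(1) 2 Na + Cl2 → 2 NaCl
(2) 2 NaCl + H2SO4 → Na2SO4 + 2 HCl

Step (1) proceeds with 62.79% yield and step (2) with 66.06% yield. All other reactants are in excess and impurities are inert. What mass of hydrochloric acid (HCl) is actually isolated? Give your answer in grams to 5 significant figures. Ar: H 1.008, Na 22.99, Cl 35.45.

Pure Cl2 = 372.16 × 0.6847 = 254.818 g.
M(Cl2) = 2(35.45) = 70.90 g/mol.
M(HCl) = 1.008 + 35.45 = 36.458 g/mol.
n(Cl2) = 254.818 / 70.90 = 3.59405 mol.
Step 1 (Cl2:NaCl = 1:2): theoretical n(NaCl) = 7.18809 mol; at 62.79% yield, n(NaCl) = 4.51340 mol.
Step 2 (NaCl:HCl = 2:2): theoretical n(HCl) = 4.51340 mol, so theoretical mass = 4.51340 × 36.458 = 164.550 g.
At 66.06% yield, actual mass of HCl = 164.550 × 0.6606 = 108.702 g.

108.70 g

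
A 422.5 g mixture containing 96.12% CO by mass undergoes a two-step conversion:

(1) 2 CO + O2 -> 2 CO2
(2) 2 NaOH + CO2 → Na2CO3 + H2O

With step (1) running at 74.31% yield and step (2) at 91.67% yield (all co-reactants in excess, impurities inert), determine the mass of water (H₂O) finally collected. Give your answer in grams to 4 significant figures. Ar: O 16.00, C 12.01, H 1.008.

177.9 g

Pure CO = 422.5 × 0.9612 = 406.11 g.
M(CO) = 12.01 + 16.00 = 28.01 g/mol.
M(H2O) = 2(1.008) + 16.00 = 18.016 g/mol.
n(CO) = 406.11 / 28.01 = 14.499 mol.
Step 1 (CO:CO2 = 2:2): theoretical n(CO2) = 14.499 mol; at 74.31% yield, n(CO2) = 10.774 mol.
Step 2 (CO2:H2O = 1:1): theoretical n(H2O) = 10.774 mol, so theoretical mass = 10.774 × 18.016 = 194.10 g.
At 91.67% yield, actual mass of H2O = 194.10 × 0.9167 = 177.93 g.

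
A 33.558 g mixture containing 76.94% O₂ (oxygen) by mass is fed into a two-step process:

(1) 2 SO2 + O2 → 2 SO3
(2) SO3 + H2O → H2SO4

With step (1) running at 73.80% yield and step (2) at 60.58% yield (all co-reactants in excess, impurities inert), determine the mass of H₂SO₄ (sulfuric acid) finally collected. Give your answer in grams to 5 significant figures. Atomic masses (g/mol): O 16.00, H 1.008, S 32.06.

Pure O2 = 33.558 × 0.7694 = 25.8195 g.
M(O2) = 2(16.00) = 32.00 g/mol.
M(H2SO4) = 2(1.008) + 32.06 + 4(16.00) = 98.076 g/mol.
n(O2) = 25.8195 / 32.00 = 0.806860 mol.
Step 1 (O2:SO3 = 1:2): theoretical n(SO3) = 1.61372 mol; at 73.80% yield, n(SO3) = 1.19093 mol.
Step 2 (SO3:H2SO4 = 1:1): theoretical n(H2SO4) = 1.19093 mol, so theoretical mass = 1.19093 × 98.076 = 116.801 g.
At 60.58% yield, actual mass of H2SO4 = 116.801 × 0.6058 = 70.7582 g.

70.758 g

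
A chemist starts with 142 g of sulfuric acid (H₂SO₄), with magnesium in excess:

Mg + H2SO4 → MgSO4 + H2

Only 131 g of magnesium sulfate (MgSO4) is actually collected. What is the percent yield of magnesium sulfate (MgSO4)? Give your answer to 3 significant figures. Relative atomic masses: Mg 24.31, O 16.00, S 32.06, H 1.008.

75.2 %

M(H2SO4) = 2(1.008) + 32.06 + 4(16.00) = 98.076 g/mol.
M(MgSO4) = 24.31 + 32.06 + 4(16.00) = 120.37 g/mol.
n(H2SO4) = 142.0 g / 98.076 g/mol = 1.448 mol.
From the equation the H2SO4:MgSO4 mole ratio is 1:1, so n(MgSO4) = 1.448 × 1/1 = 1.448 mol.
Mass of MgSO4 = 1.448 mol × 120.37 g/mol = 174.3 g.
This is the theoretical yield. Percent yield = 131 g / 174.3 g × 100% = 75.17%.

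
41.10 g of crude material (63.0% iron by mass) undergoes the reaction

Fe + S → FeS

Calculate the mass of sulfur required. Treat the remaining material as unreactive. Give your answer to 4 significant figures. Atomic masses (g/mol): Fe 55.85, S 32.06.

Mass of pure Fe = 41.10 g × 0.630 = 25.893 g.
M(Fe) = 55.85 g/mol.
M(S) = 32.06 g/mol.
n(Fe) = 25.893 g / 55.85 g/mol = 0.46362 mol.
From the equation the Fe:S mole ratio is 1:1, so n(S) = 0.46362 × 1/1 = 0.46362 mol.
Mass of S = 0.46362 mol × 32.06 g/mol = 14.864 g.

14.86 g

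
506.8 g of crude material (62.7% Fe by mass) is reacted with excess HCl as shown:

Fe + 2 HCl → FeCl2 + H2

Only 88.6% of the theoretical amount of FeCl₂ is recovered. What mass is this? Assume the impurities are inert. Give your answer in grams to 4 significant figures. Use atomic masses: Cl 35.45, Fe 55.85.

Pure Fe available = 506.8 g × 0.627 = 317.76 g.
M(Fe) = 55.85 g/mol.
M(FeCl2) = 55.85 + 2(35.45) = 126.75 g/mol.
n(Fe) = 317.76 g / 55.85 g/mol = 5.6896 mol.
From the equation the Fe:FeCl2 mole ratio is 1:1, so n(FeCl2) = 5.6896 × 1/1 = 5.6896 mol.
Mass of FeCl2 = 5.6896 mol × 126.75 g/mol = 721.16 g.
Actual mass collected = 721.16 g × 0.886 = 638.94 g.

638.9 g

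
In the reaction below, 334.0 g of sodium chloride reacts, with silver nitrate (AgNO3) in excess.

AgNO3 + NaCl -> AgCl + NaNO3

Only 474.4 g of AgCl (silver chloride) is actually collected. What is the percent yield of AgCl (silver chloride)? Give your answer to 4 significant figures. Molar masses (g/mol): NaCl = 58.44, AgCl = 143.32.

n(NaCl) = 334.00 g / 58.44 g/mol = 5.7153 mol.
From the equation the NaCl:AgCl mole ratio is 1:1, so n(AgCl) = 5.7153 × 1/1 = 5.7153 mol.
Mass of AgCl = 5.7153 mol × 143.32 g/mol = 819.11 g.
This is the theoretical yield. Percent yield = 474.4 g / 819.11 g × 100% = 57.916%.

57.92 %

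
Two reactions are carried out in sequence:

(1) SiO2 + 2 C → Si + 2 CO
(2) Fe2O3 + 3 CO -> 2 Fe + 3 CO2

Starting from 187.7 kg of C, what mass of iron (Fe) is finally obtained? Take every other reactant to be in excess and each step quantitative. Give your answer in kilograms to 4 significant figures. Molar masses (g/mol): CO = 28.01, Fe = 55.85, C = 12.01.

187.7 kg = 187700 g.
n(C) = 187700 / 12.01 = 15629 mol.
Step 1 gives a 2:2 ratio of C to CO, so n(CO) = 15629 mol.
In step 2 the CO:Fe ratio is 3:2, so n(Fe) = 10419 mol.
Mass of Fe = 10419 × 55.85 = 581910 g = 581.9 kg.

581.9 kg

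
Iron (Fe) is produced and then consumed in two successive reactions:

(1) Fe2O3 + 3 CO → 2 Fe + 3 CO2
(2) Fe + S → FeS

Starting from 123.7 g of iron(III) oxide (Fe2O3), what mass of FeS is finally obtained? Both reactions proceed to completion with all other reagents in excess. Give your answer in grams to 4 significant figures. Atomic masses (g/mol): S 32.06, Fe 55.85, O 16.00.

136.2 g

M(Fe2O3) = 2(55.85) + 3(16.00) = 159.70 g/mol.
M(FeS) = 55.85 + 32.06 = 87.91 g/mol.
n(Fe2O3) = 123.70 / 159.70 = 0.77458 mol.
Step 1 gives a 1:2 ratio of Fe2O3 to Fe, so n(Fe) = 1.5492 mol.
In step 2 the Fe:FeS ratio is 1:1, so n(FeS) = 1.5492 mol.
Mass of FeS = 1.5492 × 87.91 = 136.19 g.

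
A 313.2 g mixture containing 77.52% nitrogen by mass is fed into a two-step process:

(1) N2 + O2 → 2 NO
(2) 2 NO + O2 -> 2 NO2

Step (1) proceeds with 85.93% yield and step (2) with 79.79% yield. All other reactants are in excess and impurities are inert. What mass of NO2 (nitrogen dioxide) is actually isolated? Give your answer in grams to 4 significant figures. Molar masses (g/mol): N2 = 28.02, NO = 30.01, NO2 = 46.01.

546.7 g

Pure N2 = 313.2 × 0.7752 = 242.79 g.
n(N2) = 242.79 / 28.02 = 8.6650 mol.
Step 1 (N2:NO = 1:2): theoretical n(NO) = 17.330 mol; at 85.93% yield, n(NO) = 14.892 mol.
Step 2 (NO:NO2 = 2:2): theoretical n(NO2) = 14.892 mol, so theoretical mass = 14.892 × 46.01 = 685.16 g.
At 79.79% yield, actual mass of NO2 = 685.16 × 0.7979 = 546.69 g.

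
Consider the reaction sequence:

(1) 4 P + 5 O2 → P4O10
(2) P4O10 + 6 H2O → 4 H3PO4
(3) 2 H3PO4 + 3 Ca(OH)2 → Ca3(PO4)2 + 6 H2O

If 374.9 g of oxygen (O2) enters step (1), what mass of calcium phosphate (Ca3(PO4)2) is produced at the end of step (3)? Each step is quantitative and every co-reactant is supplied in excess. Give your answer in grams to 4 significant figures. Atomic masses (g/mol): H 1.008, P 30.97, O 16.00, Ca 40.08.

1454 g

M(O2) = 2(16.00) = 32.00 g/mol.
M(Ca3(PO4)2) = 3(40.08) + 2(30.97) + 8(16.00) = 310.18 g/mol.
n(O2) = 374.9 / 32.00 = 11.716 mol.
Reaction (1): O2→P4O10 ratio 5:1 ⇒ n(P4O10) = 2.3431 mol.
Reaction (2): P4O10→H3PO4 ratio 1:4 ⇒ n(H3PO4) = 9.3725 mol.
Reaction (3): H3PO4→Ca3(PO4)2 ratio 2:1 ⇒ n(Ca3(PO4)2) = 4.6862 mol.
Mass of Ca3(PO4)2 = 4.6862 × 310.18 = 1453.6 g.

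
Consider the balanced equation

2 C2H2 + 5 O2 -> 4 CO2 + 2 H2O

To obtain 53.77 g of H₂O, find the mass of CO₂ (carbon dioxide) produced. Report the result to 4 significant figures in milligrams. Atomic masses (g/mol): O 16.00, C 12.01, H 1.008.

262700 mg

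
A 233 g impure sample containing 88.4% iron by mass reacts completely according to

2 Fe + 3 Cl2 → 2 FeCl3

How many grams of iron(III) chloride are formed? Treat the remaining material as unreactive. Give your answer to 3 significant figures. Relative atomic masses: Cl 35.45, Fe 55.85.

Mass of pure Fe = 233 g × 0.884 = 206.0 g.
M(Fe) = 55.85 g/mol.
M(FeCl3) = 55.85 + 3(35.45) = 162.20 g/mol.
n(Fe) = 206.0 g / 55.85 g/mol = 3.688 mol.
From the equation the Fe:FeCl3 mole ratio is 2:2, so n(FeCl3) = 3.688 × 2/2 = 3.688 mol.
Mass of FeCl3 = 3.688 mol × 162.20 g/mol = 598.2 g.

598 g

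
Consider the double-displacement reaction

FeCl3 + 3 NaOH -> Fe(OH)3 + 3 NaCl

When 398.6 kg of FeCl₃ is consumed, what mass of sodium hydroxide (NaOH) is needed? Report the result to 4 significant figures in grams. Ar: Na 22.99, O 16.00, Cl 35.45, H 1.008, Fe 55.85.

294900 g

M(FeCl3) = 55.85 + 3(35.45) = 162.20 g/mol.
M(NaOH) = 22.99 + 16.00 + 1.008 = 39.998 g/mol.
Convert: 398.6 kg = 398600 g.
n(FeCl3) = 398600 g / 162.20 g/mol = 2457.5 mol.
From the equation the FeCl3:NaOH mole ratio is 1:3, so n(NaOH) = 2457.5 × 3/1 = 7372.4 mol.
Mass of NaOH = 7372.4 mol × 39.998 g/mol = 294880 g.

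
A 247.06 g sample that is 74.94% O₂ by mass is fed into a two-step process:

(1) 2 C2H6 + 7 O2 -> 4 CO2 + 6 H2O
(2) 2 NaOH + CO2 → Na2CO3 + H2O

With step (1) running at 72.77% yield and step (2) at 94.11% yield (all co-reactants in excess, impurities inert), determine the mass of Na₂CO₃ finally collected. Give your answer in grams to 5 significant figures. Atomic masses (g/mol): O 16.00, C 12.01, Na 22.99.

239.98 g

Pure O2 = 247.06 × 0.7494 = 185.147 g.
M(O2) = 2(16.00) = 32.00 g/mol.
M(Na2CO3) = 2(22.99) + 12.01 + 3(16.00) = 105.99 g/mol.
n(O2) = 185.147 / 32.00 = 5.78584 mol.
Step 1 (O2:CO2 = 7:4): theoretical n(CO2) = 3.30619 mol; at 72.77% yield, n(CO2) = 2.40592 mol.
Step 2 (CO2:Na2CO3 = 1:1): theoretical n(Na2CO3) = 2.40592 mol, so theoretical mass = 2.40592 × 105.99 = 255.003 g.
At 94.11% yield, actual mass of Na2CO3 = 255.003 × 0.9411 = 239.983 g.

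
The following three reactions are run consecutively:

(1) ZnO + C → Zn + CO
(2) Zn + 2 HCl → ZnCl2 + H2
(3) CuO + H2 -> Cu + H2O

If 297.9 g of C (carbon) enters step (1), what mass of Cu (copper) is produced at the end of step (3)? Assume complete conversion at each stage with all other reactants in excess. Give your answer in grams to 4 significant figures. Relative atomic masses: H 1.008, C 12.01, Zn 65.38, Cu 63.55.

M(C) = 12.01 g/mol.
M(Cu) = 63.55 g/mol.
n(C) = 297.9 / 12.01 = 24.804 mol.
Reaction (1): C→Zn ratio 1:1 ⇒ n(Zn) = 24.804 mol.
Reaction (2): Zn→H2 ratio 1:1 ⇒ n(H2) = 24.804 mol.
Reaction (3): H2→Cu ratio 1:1 ⇒ n(Cu) = 24.804 mol.
Mass of Cu = 24.804 × 63.55 = 1576.3 g.

1576 g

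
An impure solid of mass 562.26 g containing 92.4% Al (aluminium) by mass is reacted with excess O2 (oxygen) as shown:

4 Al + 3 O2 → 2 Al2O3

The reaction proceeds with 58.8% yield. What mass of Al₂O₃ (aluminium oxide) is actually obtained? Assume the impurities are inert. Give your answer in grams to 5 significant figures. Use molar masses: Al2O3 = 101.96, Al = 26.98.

577.22 g

Pure Al available = 562.26 g × 0.924 = 519.528 g.
n(Al) = 519.528 g / 26.98 g/mol = 19.2561 mol.
From the equation the Al:Al2O3 mole ratio is 4:2, so n(Al2O3) = 19.2561 × 2/4 = 9.62803 mol.
Mass of Al2O3 = 9.62803 mol × 101.96 g/mol = 981.673 g.
Actual mass collected = 981.673 g × 0.588 = 577.224 g.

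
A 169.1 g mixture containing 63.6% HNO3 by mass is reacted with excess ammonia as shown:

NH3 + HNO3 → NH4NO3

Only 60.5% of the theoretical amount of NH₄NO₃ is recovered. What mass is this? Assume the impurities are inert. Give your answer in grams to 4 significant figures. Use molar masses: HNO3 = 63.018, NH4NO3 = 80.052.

82.65 g

Pure HNO3 available = 169.1 g × 0.636 = 107.55 g.
n(HNO3) = 107.55 g / 63.018 g/mol = 1.7066 mol.
From the equation the HNO3:NH4NO3 mole ratio is 1:1, so n(NH4NO3) = 1.7066 × 1/1 = 1.7066 mol.
Mass of NH4NO3 = 1.7066 mol × 80.052 g/mol = 136.62 g.
Actual mass collected = 136.62 g × 0.605 = 82.654 g.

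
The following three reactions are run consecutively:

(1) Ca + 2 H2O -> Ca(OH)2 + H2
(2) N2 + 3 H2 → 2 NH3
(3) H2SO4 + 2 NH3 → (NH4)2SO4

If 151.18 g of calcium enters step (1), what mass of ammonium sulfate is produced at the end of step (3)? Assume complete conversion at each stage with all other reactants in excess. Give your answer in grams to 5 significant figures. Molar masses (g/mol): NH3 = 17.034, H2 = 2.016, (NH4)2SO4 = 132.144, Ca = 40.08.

166.15 g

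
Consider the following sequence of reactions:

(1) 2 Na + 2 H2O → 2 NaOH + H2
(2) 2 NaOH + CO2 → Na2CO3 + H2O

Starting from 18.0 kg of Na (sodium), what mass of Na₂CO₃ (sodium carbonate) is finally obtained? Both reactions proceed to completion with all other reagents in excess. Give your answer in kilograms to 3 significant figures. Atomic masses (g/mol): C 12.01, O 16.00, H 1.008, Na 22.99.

41.5 kg

M(Na) = 22.99 g/mol.
M(Na2CO3) = 2(22.99) + 12.01 + 3(16.00) = 105.99 g/mol.
18.0 kg = 18000 g.
n(Na) = 18000 / 22.99 = 782.9 mol.
Step 1 gives a 2:2 ratio of Na to NaOH, so n(NaOH) = 782.9 mol.
In step 2 the NaOH:Na2CO3 ratio is 2:1, so n(Na2CO3) = 391.5 mol.
Mass of Na2CO3 = 391.5 × 105.99 = 41490 g = 41.5 kg.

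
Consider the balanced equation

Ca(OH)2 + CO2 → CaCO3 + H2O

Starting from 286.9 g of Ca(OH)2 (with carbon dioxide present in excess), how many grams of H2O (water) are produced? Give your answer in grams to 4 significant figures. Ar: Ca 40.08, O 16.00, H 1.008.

M(Ca(OH)2) = 40.08 + 2(16.00) + 2(1.008) = 74.096 g/mol.
M(H2O) = 2(1.008) + 16.00 = 18.016 g/mol.
n(Ca(OH)2) = 286.90 g / 74.096 g/mol = 3.8720 mol.
From the equation the Ca(OH)2:H2O mole ratio is 1:1, so n(H2O) = 3.8720 × 1/1 = 3.8720 mol.
Mass of H2O = 3.8720 mol × 18.016 g/mol = 69.758 g.

69.76 g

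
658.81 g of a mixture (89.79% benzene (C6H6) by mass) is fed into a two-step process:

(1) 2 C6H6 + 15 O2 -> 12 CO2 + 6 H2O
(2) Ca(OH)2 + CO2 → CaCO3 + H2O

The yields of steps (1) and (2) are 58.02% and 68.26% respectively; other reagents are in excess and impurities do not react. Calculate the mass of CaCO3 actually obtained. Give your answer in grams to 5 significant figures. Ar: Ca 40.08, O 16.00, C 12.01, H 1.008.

Pure C6H6 = 658.81 × 0.8979 = 591.545 g.
M(C6H6) = 6(12.01) + 6(1.008) = 78.108 g/mol.
M(CaCO3) = 40.08 + 12.01 + 3(16.00) = 100.09 g/mol.
n(C6H6) = 591.545 / 78.108 = 7.57343 mol.
Step 1 (C6H6:CO2 = 2:12): theoretical n(CO2) = 45.4406 mol; at 58.02% yield, n(CO2) = 26.3646 mol.
Step 2 (CO2:CaCO3 = 1:1): theoretical n(CaCO3) = 26.3646 mol, so theoretical mass = 26.3646 × 100.09 = 2638.84 g.
At 68.26% yield, actual mass of CaCO3 = 2638.84 × 0.6826 = 1801.27 g.

1801.3 g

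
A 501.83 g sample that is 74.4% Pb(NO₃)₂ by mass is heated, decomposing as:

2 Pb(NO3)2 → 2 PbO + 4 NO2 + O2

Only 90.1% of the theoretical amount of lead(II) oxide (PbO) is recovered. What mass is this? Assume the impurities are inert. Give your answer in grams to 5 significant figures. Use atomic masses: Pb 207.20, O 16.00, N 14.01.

226.69 g

Pure Pb(NO3)2 available = 501.83 g × 0.744 = 373.362 g.
M(Pb(NO3)2) = 207.20 + 2(14.01) + 6(16.00) = 331.22 g/mol.
M(PbO) = 207.20 + 16.00 = 223.20 g/mol.
n(Pb(NO3)2) = 373.362 g / 331.22 g/mol = 1.12723 mol.
From the equation the Pb(NO3)2:PbO mole ratio is 2:2, so n(PbO) = 1.12723 × 2/2 = 1.12723 mol.
Mass of PbO = 1.12723 mol × 223.20 g/mol = 251.598 g.
Actual mass collected = 251.598 g × 0.901 = 226.690 g.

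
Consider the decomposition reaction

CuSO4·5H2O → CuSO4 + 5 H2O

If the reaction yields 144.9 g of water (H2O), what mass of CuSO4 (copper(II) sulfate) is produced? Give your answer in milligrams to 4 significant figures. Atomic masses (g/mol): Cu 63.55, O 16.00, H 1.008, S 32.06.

256700 mg

M(H2O) = 2(1.008) + 16.00 = 18.016 g/mol.
M(CuSO4) = 63.55 + 32.06 + 4(16.00) = 159.61 g/mol.
n(H2O) = 144.90 g / 18.016 g/mol = 8.0429 mol.
From the equation the H2O:CuSO4 mole ratio is 5:1, so n(CuSO4) = 8.0429 × 1/5 = 1.6086 mol.
Mass of CuSO4 = 1.6086 mol × 159.61 g/mol = 256.74 g.
Converting to mg: 256.74 g = 256700 mg.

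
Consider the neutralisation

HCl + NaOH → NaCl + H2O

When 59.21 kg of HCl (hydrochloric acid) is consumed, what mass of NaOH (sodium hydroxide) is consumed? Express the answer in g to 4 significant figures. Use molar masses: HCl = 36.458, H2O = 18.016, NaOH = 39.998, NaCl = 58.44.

Convert: 59.21 kg = 59210 g.
n(HCl) = 59210 g / 36.458 g/mol = 1624.1 mol.
From the equation the HCl:NaOH mole ratio is 1:1, so n(NaOH) = 1624.1 × 1/1 = 1624.1 mol.
Mass of NaOH = 1624.1 mol × 39.998 g/mol = 64959 g.

64960 g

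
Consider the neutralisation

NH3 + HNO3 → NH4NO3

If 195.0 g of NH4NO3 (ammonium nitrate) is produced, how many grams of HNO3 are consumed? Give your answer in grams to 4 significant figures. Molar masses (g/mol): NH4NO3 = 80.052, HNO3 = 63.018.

153.5 g

n(NH4NO3) = 195.00 g / 80.052 g/mol = 2.4359 mol.
From the equation the NH4NO3:HNO3 mole ratio is 1:1, so n(HNO3) = 2.4359 × 1/1 = 2.4359 mol.
Mass of HNO3 = 2.4359 mol × 63.018 g/mol = 153.51 g.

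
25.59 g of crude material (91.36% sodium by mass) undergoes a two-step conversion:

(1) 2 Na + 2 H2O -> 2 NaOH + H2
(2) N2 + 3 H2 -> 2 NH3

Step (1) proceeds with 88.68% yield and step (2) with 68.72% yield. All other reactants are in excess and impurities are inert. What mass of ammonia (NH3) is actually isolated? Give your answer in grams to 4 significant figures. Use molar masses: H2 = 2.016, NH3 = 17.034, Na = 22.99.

Pure Na = 25.59 × 0.9136 = 23.379 g.
n(Na) = 23.379 / 22.99 = 1.0169 mol.
Step 1 (Na:H2 = 2:1): theoretical n(H2) = 0.50846 mol; at 88.68% yield, n(H2) = 0.45090 mol.
Step 2 (H2:NH3 = 3:2): theoretical n(NH3) = 0.30060 mol, so theoretical mass = 0.30060 × 17.034 = 5.1205 g.
At 68.72% yield, actual mass of NH3 = 5.1205 × 0.6872 = 3.5188 g.

3.519 g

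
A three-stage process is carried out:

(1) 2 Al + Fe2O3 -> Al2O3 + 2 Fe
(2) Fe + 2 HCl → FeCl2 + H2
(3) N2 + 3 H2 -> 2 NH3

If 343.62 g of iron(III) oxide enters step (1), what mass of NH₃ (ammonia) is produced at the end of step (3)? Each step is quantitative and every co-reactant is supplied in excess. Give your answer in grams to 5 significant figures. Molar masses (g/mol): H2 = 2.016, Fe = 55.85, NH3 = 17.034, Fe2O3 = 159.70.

n(Fe2O3) = 343.62 / 159.70 = 2.15166 mol.
Reaction (1): Fe2O3→Fe ratio 1:2 ⇒ n(Fe) = 4.30332 mol.
Reaction (2): Fe→H2 ratio 1:1 ⇒ n(H2) = 4.30332 mol.
Reaction (3): H2→NH3 ratio 3:2 ⇒ n(NH3) = 2.86888 mol.
Mass of NH3 = 2.86888 × 17.034 = 48.8685 g.

48.868 g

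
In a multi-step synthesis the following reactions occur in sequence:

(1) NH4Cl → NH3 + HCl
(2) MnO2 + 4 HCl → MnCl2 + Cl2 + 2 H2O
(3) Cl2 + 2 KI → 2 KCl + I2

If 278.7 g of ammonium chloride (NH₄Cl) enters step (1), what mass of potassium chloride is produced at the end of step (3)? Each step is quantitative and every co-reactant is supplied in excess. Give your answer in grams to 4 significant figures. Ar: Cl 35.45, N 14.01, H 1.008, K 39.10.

M(NH4Cl) = 14.01 + 4(1.008) + 35.45 = 53.492 g/mol.
M(KCl) = 39.10 + 35.45 = 74.55 g/mol.
n(NH4Cl) = 278.7 / 53.492 = 5.2101 mol.
Reaction (1): NH4Cl→HCl ratio 1:1 ⇒ n(HCl) = 5.2101 mol.
Reaction (2): HCl→Cl2 ratio 4:1 ⇒ n(Cl2) = 1.3025 mol.
Reaction (3): Cl2→KCl ratio 1:2 ⇒ n(KCl) = 2.6051 mol.
Mass of KCl = 2.6051 × 74.55 = 194.21 g.

194.2 g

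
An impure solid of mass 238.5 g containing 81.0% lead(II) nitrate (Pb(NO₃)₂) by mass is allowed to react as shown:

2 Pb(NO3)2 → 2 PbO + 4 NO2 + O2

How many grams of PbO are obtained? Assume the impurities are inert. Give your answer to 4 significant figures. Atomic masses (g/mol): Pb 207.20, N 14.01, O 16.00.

Mass of pure Pb(NO3)2 = 238.5 g × 0.810 = 193.19 g.
M(Pb(NO3)2) = 207.20 + 2(14.01) + 6(16.00) = 331.22 g/mol.
M(PbO) = 207.20 + 16.00 = 223.20 g/mol.
n(Pb(NO3)2) = 193.19 g / 331.22 g/mol = 0.58325 mol.
From the equation the Pb(NO3)2:PbO mole ratio is 2:2, so n(PbO) = 0.58325 × 2/2 = 0.58325 mol.
Mass of PbO = 0.58325 mol × 223.20 g/mol = 130.18 g.

130.2 g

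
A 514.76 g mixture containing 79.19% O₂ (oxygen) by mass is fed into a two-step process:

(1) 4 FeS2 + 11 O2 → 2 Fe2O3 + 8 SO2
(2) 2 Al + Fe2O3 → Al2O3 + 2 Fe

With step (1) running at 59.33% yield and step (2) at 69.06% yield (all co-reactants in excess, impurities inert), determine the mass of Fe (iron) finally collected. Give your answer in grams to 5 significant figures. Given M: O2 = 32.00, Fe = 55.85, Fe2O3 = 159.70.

106.00 g

Pure O2 = 514.76 × 0.7919 = 407.638 g.
n(O2) = 407.638 / 32.00 = 12.7387 mol.
Step 1 (O2:Fe2O3 = 11:2): theoretical n(Fe2O3) = 2.31613 mol; at 59.33% yield, n(Fe2O3) = 1.37416 mol.
Step 2 (Fe2O3:Fe = 1:2): theoretical n(Fe) = 2.74832 mol, so theoretical mass = 2.74832 × 55.85 = 153.493 g.
At 69.06% yield, actual mass of Fe = 153.493 × 0.6906 = 106.003 g.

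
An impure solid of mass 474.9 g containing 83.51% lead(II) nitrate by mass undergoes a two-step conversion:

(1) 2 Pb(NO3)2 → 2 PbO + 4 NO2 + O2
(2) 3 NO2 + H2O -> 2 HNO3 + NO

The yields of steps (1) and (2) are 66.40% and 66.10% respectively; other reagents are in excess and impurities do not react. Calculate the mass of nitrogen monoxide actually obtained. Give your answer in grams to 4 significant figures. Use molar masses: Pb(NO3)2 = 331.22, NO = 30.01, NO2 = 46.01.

10.51 g

Pure Pb(NO3)2 = 474.9 × 0.8351 = 396.59 g.
n(Pb(NO3)2) = 396.59 / 331.22 = 1.1974 mol.
Step 1 (Pb(NO3)2:NO2 = 2:4): theoretical n(NO2) = 2.3947 mol; at 66.40% yield, n(NO2) = 1.5901 mol.
Step 2 (NO2:NO = 3:1): theoretical n(NO) = 0.53003 mol, so theoretical mass = 0.53003 × 30.01 = 15.906 g.
At 66.10% yield, actual mass of NO = 15.906 × 0.6610 = 10.514 g.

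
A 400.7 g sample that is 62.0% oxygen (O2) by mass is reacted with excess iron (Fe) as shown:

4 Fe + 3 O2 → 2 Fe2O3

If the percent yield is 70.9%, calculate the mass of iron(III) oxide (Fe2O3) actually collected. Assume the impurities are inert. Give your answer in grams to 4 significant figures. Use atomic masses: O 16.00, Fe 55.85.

586.0 g

Pure O2 available = 400.7 g × 0.620 = 248.43 g.
M(O2) = 2(16.00) = 32.00 g/mol.
M(Fe2O3) = 2(55.85) + 3(16.00) = 159.70 g/mol.
n(O2) = 248.43 g / 32.00 g/mol = 7.7636 mol.
From the equation the O2:Fe2O3 mole ratio is 3:2, so n(Fe2O3) = 7.7636 × 2/3 = 5.1757 mol.
Mass of Fe2O3 = 5.1757 mol × 159.70 g/mol = 826.56 g.
Actual mass collected = 826.56 g × 0.709 = 586.03 g.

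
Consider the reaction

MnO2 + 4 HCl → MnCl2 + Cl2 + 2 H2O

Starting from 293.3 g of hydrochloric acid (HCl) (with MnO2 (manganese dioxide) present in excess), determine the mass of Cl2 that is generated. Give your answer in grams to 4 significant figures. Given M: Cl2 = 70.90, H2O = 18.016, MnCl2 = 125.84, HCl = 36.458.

142.6 g

n(HCl) = 293.30 g / 36.458 g/mol = 8.0449 mol.
From the equation the HCl:Cl2 mole ratio is 4:1, so n(Cl2) = 8.0449 × 1/4 = 2.0112 mol.
Mass of Cl2 = 2.0112 mol × 70.90 g/mol = 142.60 g.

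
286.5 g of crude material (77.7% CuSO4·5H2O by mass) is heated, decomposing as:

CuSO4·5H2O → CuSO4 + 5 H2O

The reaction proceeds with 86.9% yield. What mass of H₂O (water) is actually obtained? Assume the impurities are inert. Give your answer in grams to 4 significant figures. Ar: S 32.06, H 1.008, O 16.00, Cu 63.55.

Pure CuSO4·5H2O available = 286.5 g × 0.777 = 222.61 g.
M(CuSO4·5H2O) = 63.55 + 32.06 + 9(16.00) + 10(1.008) = 249.69 g/mol.
M(H2O) = 2(1.008) + 16.00 = 18.016 g/mol.
n(CuSO4·5H2O) = 222.61 g / 249.69 g/mol = 0.89155 mol.
From the equation the CuSO4·5H2O:H2O mole ratio is 1:5, so n(H2O) = 0.89155 × 5/1 = 4.4577 mol.
Mass of H2O = 4.4577 mol × 18.016 g/mol = 80.311 g.
Actual mass collected = 80.311 g × 0.869 = 69.790 g.

69.79 g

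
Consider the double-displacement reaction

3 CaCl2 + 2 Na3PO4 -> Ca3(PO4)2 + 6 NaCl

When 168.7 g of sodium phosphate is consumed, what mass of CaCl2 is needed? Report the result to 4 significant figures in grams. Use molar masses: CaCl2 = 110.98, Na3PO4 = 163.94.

n(Na3PO4) = 168.70 g / 163.94 g/mol = 1.0290 mol.
From the equation the Na3PO4:CaCl2 mole ratio is 2:3, so n(CaCl2) = 1.0290 × 3/2 = 1.5436 mol.
Mass of CaCl2 = 1.5436 mol × 110.98 g/mol = 171.30 g.

171.3 g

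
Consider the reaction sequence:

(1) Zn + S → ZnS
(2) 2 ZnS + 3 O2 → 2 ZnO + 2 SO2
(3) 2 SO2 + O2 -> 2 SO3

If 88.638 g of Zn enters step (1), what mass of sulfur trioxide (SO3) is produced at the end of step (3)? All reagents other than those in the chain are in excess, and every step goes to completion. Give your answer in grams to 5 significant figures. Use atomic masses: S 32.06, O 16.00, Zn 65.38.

108.54 g

M(Zn) = 65.38 g/mol.
M(SO3) = 32.06 + 3(16.00) = 80.06 g/mol.
n(Zn) = 88.638 / 65.38 = 1.35574 mol.
Reaction (1): Zn→ZnS ratio 1:1 ⇒ n(ZnS) = 1.35574 mol.
Reaction (2): ZnS→SO2 ratio 2:2 ⇒ n(SO2) = 1.35574 mol.
Reaction (3): SO2→SO3 ratio 2:2 ⇒ n(SO3) = 1.35574 mol.
Mass of SO3 = 1.35574 × 80.06 = 108.540 g.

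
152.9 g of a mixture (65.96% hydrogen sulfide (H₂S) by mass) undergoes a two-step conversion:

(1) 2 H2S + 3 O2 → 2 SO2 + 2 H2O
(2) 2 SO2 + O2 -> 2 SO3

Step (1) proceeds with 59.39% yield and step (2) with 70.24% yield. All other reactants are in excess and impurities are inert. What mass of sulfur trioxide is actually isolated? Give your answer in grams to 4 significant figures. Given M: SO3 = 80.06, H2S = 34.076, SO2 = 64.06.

Pure H2S = 152.9 × 0.6596 = 100.85 g.
n(H2S) = 100.85 / 34.076 = 2.9596 mol.
Step 1 (H2S:SO2 = 2:2): theoretical n(SO2) = 2.9596 mol; at 59.39% yield, n(SO2) = 1.7577 mol.
Step 2 (SO2:SO3 = 2:2): theoretical n(SO3) = 1.7577 mol, so theoretical mass = 1.7577 × 80.06 = 140.72 g.
At 70.24% yield, actual mass of SO3 = 140.72 × 0.7024 = 98.845 g.

98.84 g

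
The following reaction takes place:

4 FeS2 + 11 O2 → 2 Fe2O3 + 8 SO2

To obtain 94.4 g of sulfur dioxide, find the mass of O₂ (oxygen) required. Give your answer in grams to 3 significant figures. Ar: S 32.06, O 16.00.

M(SO2) = 32.06 + 2(16.00) = 64.06 g/mol.
M(O2) = 2(16.00) = 32.00 g/mol.
n(SO2) = 94.40 g / 64.06 g/mol = 1.474 mol.
From the equation the SO2:O2 mole ratio is 8:11, so n(O2) = 1.474 × 11/8 = 2.026 mol.
Mass of O2 = 2.026 mol × 32.00 g/mol = 64.84 g.

64.8 g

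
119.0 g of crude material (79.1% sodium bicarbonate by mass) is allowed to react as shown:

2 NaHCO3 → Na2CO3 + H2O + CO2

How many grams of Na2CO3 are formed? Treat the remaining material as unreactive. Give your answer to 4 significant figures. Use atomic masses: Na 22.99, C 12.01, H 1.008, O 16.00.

59.38 g

Mass of pure NaHCO3 = 119.0 g × 0.791 = 94.129 g.
M(NaHCO3) = 22.99 + 1.008 + 12.01 + 3(16.00) = 84.008 g/mol.
M(Na2CO3) = 2(22.99) + 12.01 + 3(16.00) = 105.99 g/mol.
n(NaHCO3) = 94.129 g / 84.008 g/mol = 1.1205 mol.
From the equation the NaHCO3:Na2CO3 mole ratio is 2:1, so n(Na2CO3) = 1.1205 × 1/2 = 0.56024 mol.
Mass of Na2CO3 = 0.56024 mol × 105.99 g/mol = 59.380 g.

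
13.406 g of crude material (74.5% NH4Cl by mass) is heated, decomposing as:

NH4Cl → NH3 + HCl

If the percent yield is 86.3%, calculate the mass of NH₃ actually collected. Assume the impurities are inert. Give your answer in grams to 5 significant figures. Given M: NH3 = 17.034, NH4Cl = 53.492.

2.7447 g

Pure NH4Cl available = 13.406 g × 0.745 = 9.98747 g.
n(NH4Cl) = 9.98747 g / 53.492 g/mol = 0.186710 mol.
From the equation the NH4Cl:NH3 mole ratio is 1:1, so n(NH3) = 0.186710 × 1/1 = 0.186710 mol.
Mass of NH3 = 0.186710 mol × 17.034 g/mol = 3.18041 g.
Actual mass collected = 3.18041 g × 0.863 = 2.74469 g.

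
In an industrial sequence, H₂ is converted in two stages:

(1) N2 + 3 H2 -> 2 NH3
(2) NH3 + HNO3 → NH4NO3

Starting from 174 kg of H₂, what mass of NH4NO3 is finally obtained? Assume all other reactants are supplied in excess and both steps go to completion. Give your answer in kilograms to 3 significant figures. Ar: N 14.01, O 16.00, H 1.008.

4610 kg

M(H2) = 2(1.008) = 2.016 g/mol.
M(NH4NO3) = 2(14.01) + 4(1.008) + 3(16.00) = 80.052 g/mol.
174 kg = 174000 g.
n(H2) = 174000 / 2.016 = 86310 mol.
Step 1 gives a 3:2 ratio of H2 to NH3, so n(NH3) = 57540 mol.
In step 2 the NH3:NH4NO3 ratio is 1:1, so n(NH4NO3) = 57540 mol.
Mass of NH4NO3 = 57540 × 80.052 = 4.606 × 10^6 g = 4610 kg.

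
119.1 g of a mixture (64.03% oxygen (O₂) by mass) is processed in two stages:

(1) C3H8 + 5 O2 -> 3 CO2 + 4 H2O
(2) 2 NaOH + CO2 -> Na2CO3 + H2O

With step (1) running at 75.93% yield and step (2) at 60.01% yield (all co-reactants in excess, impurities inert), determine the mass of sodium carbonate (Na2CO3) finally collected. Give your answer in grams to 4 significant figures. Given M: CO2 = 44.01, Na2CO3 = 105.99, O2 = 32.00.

Pure O2 = 119.1 × 0.6403 = 76.260 g.
n(O2) = 76.260 / 32.00 = 2.3831 mol.
Step 1 (O2:CO2 = 5:3): theoretical n(CO2) = 1.4299 mol; at 75.93% yield, n(CO2) = 1.0857 mol.
Step 2 (CO2:Na2CO3 = 1:1): theoretical n(Na2CO3) = 1.0857 mol, so theoretical mass = 1.0857 × 105.99 = 115.07 g.
At 60.01% yield, actual mass of Na2CO3 = 115.07 × 0.6001 = 69.056 g.

69.06 g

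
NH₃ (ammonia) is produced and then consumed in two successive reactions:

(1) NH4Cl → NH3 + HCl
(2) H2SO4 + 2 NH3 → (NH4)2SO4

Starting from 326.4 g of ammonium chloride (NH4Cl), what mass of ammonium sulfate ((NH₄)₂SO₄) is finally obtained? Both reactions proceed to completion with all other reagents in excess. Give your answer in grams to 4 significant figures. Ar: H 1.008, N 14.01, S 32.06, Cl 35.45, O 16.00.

M(NH4Cl) = 14.01 + 4(1.008) + 35.45 = 53.492 g/mol.
M((NH4)2SO4) = 2(14.01) + 8(1.008) + 32.06 + 4(16.00) = 132.144 g/mol.
n(NH4Cl) = 326.40 / 53.492 = 6.1018 mol.
Step 1 gives a 1:1 ratio of NH4Cl to NH3, so n(NH3) = 6.1018 mol.
In step 2 the NH3:(NH4)2SO4 ratio is 2:1, so n((NH4)2SO4) = 3.0509 mol.
Mass of (NH4)2SO4 = 3.0509 × 132.144 = 403.16 g.

403.2 g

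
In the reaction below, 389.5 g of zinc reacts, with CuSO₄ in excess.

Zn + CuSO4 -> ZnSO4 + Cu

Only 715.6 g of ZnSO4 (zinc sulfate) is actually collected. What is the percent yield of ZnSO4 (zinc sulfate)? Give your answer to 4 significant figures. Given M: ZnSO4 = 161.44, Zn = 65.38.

74.40 %

n(Zn) = 389.50 g / 65.38 g/mol = 5.9575 mol.
From the equation the Zn:ZnSO4 mole ratio is 1:1, so n(ZnSO4) = 5.9575 × 1/1 = 5.9575 mol.
Mass of ZnSO4 = 5.9575 mol × 161.44 g/mol = 961.78 g.
This is the theoretical yield. Percent yield = 715.6 g / 961.78 g × 100% = 74.404%.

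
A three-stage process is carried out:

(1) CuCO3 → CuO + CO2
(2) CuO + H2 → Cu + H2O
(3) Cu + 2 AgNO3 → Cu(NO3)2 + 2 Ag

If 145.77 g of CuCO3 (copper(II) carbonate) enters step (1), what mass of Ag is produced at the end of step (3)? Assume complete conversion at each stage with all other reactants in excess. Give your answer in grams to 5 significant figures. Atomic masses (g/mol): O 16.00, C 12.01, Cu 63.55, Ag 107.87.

M(CuCO3) = 63.55 + 12.01 + 3(16.00) = 123.56 g/mol.
M(Ag) = 107.87 g/mol.
n(CuCO3) = 145.77 / 123.56 = 1.17975 mol.
Reaction (1): CuCO3→CuO ratio 1:1 ⇒ n(CuO) = 1.17975 mol.
Reaction (2): CuO→Cu ratio 1:1 ⇒ n(Cu) = 1.17975 mol.
Reaction (3): Cu→Ag ratio 1:2 ⇒ n(Ag) = 2.35950 mol.
Mass of Ag = 2.35950 × 107.87 = 254.519 g.

254.52 g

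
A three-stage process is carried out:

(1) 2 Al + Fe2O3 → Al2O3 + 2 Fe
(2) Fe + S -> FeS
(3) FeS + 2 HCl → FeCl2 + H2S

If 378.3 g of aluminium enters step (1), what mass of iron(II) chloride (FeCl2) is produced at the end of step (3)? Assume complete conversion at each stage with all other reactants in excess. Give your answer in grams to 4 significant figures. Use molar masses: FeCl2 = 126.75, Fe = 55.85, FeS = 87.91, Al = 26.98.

1777 g

n(Al) = 378.3 / 26.98 = 14.021 mol.
Reaction (1): Al→Fe ratio 2:2 ⇒ n(Fe) = 14.021 mol.
Reaction (2): Fe→FeS ratio 1:1 ⇒ n(FeS) = 14.021 mol.
Reaction (3): FeS→FeCl2 ratio 1:1 ⇒ n(FeCl2) = 14.021 mol.
Mass of FeCl2 = 14.021 × 126.75 = 1777.2 g.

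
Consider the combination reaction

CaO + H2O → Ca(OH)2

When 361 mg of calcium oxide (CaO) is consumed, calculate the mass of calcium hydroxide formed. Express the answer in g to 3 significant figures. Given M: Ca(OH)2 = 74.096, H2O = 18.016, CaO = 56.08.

Convert: 361 mg = 0.3610 g.
n(CaO) = 0.3610 g / 56.08 g/mol = 0.006437 mol.
From the equation the CaO:Ca(OH)2 mole ratio is 1:1, so n(Ca(OH)2) = 0.006437 × 1/1 = 0.006437 mol.
Mass of Ca(OH)2 = 0.006437 mol × 74.096 g/mol = 0.4770 g.

0.477 g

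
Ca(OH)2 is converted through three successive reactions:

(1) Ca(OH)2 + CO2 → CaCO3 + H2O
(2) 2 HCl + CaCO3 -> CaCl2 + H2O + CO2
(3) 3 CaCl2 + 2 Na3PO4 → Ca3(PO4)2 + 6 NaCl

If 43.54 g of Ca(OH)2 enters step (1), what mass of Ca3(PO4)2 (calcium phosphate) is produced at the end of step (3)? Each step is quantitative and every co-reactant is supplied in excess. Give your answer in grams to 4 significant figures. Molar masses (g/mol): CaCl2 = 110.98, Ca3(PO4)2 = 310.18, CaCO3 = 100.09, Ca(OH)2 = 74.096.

n(Ca(OH)2) = 43.54 / 74.096 = 0.58762 mol.
Reaction (1): Ca(OH)2→CaCO3 ratio 1:1 ⇒ n(CaCO3) = 0.58762 mol.
Reaction (2): CaCO3→CaCl2 ratio 1:1 ⇒ n(CaCl2) = 0.58762 mol.
Reaction (3): CaCl2→Ca3(PO4)2 ratio 3:1 ⇒ n(Ca3(PO4)2) = 0.19587 mol.
Mass of Ca3(PO4)2 = 0.19587 × 310.18 = 60.756 g.

60.76 g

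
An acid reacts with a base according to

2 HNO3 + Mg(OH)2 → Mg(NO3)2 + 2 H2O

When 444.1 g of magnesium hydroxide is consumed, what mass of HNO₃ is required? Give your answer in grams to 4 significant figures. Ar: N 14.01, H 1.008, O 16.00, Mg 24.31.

M(Mg(OH)2) = 24.31 + 2(16.00) + 2(1.008) = 58.326 g/mol.
M(HNO3) = 1.008 + 14.01 + 3(16.00) = 63.018 g/mol.
n(Mg(OH)2) = 444.10 g / 58.326 g/mol = 7.6141 mol.
From the equation the Mg(OH)2:HNO3 mole ratio is 1:2, so n(HNO3) = 7.6141 × 2/1 = 15.228 mol.
Mass of HNO3 = 15.228 mol × 63.018 g/mol = 959.65 g.

959.7 g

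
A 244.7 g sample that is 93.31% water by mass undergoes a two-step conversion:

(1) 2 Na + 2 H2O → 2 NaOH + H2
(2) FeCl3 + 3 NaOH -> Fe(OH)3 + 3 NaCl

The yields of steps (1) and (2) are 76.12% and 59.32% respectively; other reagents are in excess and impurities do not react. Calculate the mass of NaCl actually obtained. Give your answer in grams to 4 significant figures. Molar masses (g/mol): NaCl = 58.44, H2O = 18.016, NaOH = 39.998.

Pure H2O = 244.7 × 0.9331 = 228.33 g.
n(H2O) = 228.33 / 18.016 = 12.674 mol.
Step 1 (H2O:NaOH = 2:2): theoretical n(NaOH) = 12.674 mol; at 76.12% yield, n(NaOH) = 9.6472 mol.
Step 2 (NaOH:NaCl = 3:3): theoretical n(NaCl) = 9.6472 mol, so theoretical mass = 9.6472 × 58.44 = 563.78 g.
At 59.32% yield, actual mass of NaCl = 563.78 × 0.5932 = 334.44 g.

334.4 g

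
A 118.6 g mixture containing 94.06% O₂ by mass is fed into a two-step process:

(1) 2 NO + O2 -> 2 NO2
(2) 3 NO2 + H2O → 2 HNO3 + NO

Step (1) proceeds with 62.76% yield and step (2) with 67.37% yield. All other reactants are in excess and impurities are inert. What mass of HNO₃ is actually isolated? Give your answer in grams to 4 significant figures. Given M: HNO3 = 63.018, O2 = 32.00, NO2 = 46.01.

123.8 g

Pure O2 = 118.6 × 0.9406 = 111.56 g.
n(O2) = 111.56 / 32.00 = 3.4861 mol.
Step 1 (O2:NO2 = 1:2): theoretical n(NO2) = 6.9722 mol; at 62.76% yield, n(NO2) = 4.3758 mol.
Step 2 (NO2:HNO3 = 3:2): theoretical n(HNO3) = 2.9172 mol, so theoretical mass = 2.9172 × 63.018 = 183.83 g.
At 67.37% yield, actual mass of HNO3 = 183.83 × 0.6737 = 123.85 g.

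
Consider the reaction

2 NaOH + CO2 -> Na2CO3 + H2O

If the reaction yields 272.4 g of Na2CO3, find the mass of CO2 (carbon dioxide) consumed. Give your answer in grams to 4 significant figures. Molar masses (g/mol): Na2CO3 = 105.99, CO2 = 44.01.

n(Na2CO3) = 272.40 g / 105.99 g/mol = 2.5701 mol.
From the equation the Na2CO3:CO2 mole ratio is 1:1, so n(CO2) = 2.5701 × 1/1 = 2.5701 mol.
Mass of CO2 = 2.5701 mol × 44.01 g/mol = 113.11 g.

113.1 g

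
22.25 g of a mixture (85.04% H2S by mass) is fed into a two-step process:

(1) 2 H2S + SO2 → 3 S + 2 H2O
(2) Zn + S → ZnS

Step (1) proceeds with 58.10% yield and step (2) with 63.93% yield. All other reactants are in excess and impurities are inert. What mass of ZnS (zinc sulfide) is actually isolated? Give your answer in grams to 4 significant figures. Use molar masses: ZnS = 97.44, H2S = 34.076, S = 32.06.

30.14 g

Pure H2S = 22.25 × 0.8504 = 18.921 g.
n(H2S) = 18.921 / 34.076 = 0.55527 mol.
Step 1 (H2S:S = 2:3): theoretical n(S) = 0.83291 mol; at 58.10% yield, n(S) = 0.48392 mol.
Step 2 (S:ZnS = 1:1): theoretical n(ZnS) = 0.48392 mol, so theoretical mass = 0.48392 × 97.44 = 47.153 g.
At 63.93% yield, actual mass of ZnS = 47.153 × 0.6393 = 30.145 g.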